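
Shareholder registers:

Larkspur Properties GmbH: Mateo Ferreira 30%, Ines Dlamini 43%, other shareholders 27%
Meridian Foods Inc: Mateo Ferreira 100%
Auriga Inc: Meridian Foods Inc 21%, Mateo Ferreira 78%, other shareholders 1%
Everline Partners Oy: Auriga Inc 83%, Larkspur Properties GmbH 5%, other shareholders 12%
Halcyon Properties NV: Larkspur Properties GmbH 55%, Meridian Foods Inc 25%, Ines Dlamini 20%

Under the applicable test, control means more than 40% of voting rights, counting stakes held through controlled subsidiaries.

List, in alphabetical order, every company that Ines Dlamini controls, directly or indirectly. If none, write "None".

Ines holds 43% of Larkspur, so Ines controls Larkspur.
Larkspur and Ines together hold 55% + 20% = 75% of Halcyon, so Ines controls Halcyon.
No other company's threshold is met.

Halcyon Properties NV, Larkspur Properties GmbH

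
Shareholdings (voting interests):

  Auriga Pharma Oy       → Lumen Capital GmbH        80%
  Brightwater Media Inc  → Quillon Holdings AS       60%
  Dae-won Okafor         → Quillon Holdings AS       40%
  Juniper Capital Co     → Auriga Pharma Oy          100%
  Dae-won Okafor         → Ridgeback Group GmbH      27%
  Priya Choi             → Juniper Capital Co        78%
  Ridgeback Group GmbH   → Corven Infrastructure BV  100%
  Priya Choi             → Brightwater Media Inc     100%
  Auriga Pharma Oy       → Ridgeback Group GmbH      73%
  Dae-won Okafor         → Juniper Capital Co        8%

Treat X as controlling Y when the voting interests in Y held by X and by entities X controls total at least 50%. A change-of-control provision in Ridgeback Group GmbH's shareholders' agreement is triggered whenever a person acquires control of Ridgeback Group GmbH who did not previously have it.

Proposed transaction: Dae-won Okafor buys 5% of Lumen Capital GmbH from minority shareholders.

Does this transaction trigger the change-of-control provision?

The purchase changes only Dae-won's holdings, so Dae-won is the only person who could newly come to control Ridgeback.
Dae-won's largest direct stake is 40% in Quillon, which does not meet the threshold, so Dae-won controls no company.
In Ridgeback, Dae-won's side holds only 27%, not ≥ 50%.
So before the transaction, Dae-won does not control Ridgeback.
After the purchase, Dae-won holds 5% of Lumen directly.
Dae-won's side now holds 5% of Lumen, not ≥ 50%, so Dae-won still does not control Lumen.
After the transaction, Dae-won's side holds 27% of Ridgeback, not ≥ 50%, so Dae-won still does not control Ridgeback.
No new person acquires control, so the clause is not triggered.

No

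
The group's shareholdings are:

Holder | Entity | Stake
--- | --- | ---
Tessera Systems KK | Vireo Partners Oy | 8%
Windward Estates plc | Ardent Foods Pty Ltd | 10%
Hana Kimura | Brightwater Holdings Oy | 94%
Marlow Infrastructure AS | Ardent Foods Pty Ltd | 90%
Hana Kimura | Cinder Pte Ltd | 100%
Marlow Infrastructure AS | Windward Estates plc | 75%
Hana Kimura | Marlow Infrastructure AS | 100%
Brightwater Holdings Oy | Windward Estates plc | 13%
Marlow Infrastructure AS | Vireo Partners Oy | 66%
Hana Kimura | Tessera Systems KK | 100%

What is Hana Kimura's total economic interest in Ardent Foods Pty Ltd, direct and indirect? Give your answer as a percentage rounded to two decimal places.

98.72%

Hana reaches Ardent along 3 paths.
Via Marlow: 100% × 90% = 90%.
Via Marlow → Windward: 100% × 75% × 10% = 7.5%.
Via Brightwater → Windward: 94% × 13% × 10% = 1.222%.
Total: 90% + 7.5% + 1.222% = 98.722%.
Rounded: 98.72%.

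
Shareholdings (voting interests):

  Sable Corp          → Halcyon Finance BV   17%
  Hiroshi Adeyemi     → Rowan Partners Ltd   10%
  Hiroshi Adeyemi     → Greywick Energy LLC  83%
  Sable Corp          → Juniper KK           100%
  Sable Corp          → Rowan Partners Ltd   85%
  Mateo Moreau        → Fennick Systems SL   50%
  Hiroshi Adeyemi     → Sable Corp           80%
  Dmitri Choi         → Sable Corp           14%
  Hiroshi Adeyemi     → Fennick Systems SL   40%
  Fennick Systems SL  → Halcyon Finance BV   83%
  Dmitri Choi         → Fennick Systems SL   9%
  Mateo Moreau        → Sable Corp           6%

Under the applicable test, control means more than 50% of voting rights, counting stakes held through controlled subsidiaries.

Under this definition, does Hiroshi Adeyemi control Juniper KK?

Hiroshi holds 80% of Sable, so Hiroshi controls Sable.
Sable holds 100% of Juniper, so Hiroshi controls Juniper.

Yes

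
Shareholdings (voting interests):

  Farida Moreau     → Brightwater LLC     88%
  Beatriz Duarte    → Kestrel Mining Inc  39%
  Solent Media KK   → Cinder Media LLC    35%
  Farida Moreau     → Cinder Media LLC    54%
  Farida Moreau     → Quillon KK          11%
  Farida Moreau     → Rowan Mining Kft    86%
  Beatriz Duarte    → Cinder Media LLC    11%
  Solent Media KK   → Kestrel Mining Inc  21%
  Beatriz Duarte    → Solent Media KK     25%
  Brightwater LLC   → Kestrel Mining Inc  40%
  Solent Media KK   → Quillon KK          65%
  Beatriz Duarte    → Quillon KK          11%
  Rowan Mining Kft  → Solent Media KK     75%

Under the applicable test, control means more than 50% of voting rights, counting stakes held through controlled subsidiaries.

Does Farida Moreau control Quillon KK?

Yes

Farida holds 86% of Rowan, so Farida controls Rowan.
Rowan holds 75% of Solent, so Farida controls Solent.
Solent and Farida together hold 65% + 11% = 76% of Quillon, so Farida controls Quillon.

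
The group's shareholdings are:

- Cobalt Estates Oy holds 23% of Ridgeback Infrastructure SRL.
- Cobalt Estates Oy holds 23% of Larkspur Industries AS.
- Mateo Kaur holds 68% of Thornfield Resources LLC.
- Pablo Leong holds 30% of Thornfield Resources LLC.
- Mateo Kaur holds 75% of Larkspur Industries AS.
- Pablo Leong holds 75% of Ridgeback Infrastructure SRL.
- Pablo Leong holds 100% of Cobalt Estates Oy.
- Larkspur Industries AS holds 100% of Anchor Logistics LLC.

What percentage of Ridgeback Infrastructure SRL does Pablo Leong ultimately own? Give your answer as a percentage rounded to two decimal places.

98.00%

Pablo reaches Ridgeback along 2 paths.
Direct stake: 75% = 75%.
Via Cobalt: 100% × 23% = 23%.
Total: 75% + 23% = 98%.
Rounded: 98.00%.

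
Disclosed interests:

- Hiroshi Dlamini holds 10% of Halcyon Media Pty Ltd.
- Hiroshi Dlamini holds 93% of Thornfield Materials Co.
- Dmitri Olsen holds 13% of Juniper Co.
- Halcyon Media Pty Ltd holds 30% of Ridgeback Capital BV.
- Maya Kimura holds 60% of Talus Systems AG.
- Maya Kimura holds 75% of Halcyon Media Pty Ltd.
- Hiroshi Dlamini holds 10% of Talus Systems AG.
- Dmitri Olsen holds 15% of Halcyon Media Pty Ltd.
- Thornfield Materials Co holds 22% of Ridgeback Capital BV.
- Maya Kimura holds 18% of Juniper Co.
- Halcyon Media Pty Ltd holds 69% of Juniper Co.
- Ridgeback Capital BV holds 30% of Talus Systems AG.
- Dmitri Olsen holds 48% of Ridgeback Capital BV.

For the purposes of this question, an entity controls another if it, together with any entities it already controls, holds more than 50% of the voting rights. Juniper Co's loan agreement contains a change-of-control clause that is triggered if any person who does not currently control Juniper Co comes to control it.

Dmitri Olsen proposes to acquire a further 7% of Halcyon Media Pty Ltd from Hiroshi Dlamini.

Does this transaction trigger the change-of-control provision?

The purchase adds only to Dmitri's holdings (Hiroshi's stake shrinks), so Dmitri is the only person who could newly come to control Juniper.
Dmitri's largest direct stake is 48% in Ridgeback, which does not meet the threshold, so Dmitri controls no company.
In Juniper, Dmitri's side holds only 13%, not > 50%.
So before the transaction, Dmitri does not control Juniper.
After the purchase, Dmitri's direct stake in Halcyon rises to 15% + 7% = 22%, and Hiroshi's stake falls to 3%.
Dmitri's side now holds 22% of Halcyon, not > 50%, so Dmitri still does not control Halcyon.
After the transaction, Dmitri's side holds 13% of Juniper, not > 50%, so Dmitri still does not control Juniper.
No new person acquires control, so the clause is not triggered.

No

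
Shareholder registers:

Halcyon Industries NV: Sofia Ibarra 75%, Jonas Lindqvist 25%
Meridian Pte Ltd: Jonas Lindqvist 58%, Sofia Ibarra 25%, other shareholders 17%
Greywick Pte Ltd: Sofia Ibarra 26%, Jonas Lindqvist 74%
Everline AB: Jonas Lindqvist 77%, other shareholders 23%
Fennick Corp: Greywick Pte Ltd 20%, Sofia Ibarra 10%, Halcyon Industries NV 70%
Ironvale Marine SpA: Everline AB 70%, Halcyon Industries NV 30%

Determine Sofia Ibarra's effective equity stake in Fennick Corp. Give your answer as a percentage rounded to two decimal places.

Sofia reaches Fennick along 3 paths.
Via Greywick: 26% × 20% = 5.2%.
Direct stake: 10% = 10%.
Via Halcyon: 75% × 70% = 52.5%.
Total: 5.2% + 10% + 52.5% = 67.7%.
Rounded: 67.70%.

67.70%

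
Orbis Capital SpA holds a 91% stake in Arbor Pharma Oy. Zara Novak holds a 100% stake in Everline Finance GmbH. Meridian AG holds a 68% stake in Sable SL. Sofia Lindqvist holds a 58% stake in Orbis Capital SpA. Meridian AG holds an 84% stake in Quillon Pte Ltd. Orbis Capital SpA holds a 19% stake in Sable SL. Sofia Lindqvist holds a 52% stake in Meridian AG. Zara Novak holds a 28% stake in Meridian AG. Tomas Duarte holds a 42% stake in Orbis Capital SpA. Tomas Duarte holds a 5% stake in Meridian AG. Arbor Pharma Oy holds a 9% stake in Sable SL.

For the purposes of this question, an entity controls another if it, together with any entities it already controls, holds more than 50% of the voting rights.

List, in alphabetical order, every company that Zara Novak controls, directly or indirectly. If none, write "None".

Zara holds 100% of Everline, so Zara controls Everline.
No other company's threshold is met.

Everline Finance GmbH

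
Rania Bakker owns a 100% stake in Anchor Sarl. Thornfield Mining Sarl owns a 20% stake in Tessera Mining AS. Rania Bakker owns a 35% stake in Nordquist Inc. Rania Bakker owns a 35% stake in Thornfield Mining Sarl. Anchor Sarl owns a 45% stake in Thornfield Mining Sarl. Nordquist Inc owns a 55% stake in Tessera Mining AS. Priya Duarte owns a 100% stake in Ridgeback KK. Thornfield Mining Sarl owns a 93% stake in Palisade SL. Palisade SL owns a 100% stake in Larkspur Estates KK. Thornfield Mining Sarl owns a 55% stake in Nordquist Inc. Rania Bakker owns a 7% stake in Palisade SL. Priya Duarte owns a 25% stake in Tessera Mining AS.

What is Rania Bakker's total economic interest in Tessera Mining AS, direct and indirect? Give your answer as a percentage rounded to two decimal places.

59.45%

Rania reaches Tessera along 5 paths.
Via Anchor → Thornfield → Nordquist: 100% × 45% × 55% × 55% = 13.6125%.
Via Thornfield → Nordquist: 35% × 55% × 55% = 10.5875%.
Via Nordquist: 35% × 55% = 19.25%.
Via Anchor → Thornfield: 100% × 45% × 20% = 9%.
Via Thornfield: 35% × 20% = 7%.
Total: 13.6125% + 10.5875% + 19.25% + 9% + 7% = 59.45%.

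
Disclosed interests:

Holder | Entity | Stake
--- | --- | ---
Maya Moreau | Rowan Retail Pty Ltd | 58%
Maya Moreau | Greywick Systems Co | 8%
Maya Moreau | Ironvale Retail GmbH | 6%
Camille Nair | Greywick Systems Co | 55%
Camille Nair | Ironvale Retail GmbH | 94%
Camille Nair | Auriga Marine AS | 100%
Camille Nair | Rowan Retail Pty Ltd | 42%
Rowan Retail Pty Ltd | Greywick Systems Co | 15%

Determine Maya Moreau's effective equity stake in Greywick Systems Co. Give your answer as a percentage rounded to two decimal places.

16.70%

Maya reaches Greywick along 2 paths.
Direct stake: 8% = 8%.
Via Rowan: 58% × 15% = 8.7%.
Total: 8% + 8.7% = 16.7%.
Rounded: 16.70%.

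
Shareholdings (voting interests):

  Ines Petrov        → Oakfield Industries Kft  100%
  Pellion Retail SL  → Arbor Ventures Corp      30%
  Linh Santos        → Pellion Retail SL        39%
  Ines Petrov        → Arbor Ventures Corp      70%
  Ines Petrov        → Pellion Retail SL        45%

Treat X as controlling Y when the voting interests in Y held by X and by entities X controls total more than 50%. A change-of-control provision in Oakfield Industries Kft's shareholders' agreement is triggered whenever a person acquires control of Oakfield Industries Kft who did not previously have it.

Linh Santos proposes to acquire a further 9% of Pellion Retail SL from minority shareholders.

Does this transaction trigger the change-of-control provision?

The purchase changes only Linh's holdings, so Linh is the only person who could newly come to control Oakfield.
Linh's largest direct stake is 39% in Pellion, which does not meet the threshold, so Linh controls no company.
Neither Linh nor any entity Linh controls holds any voting interest in Oakfield.
So before the transaction, Linh does not control Oakfield.
After the purchase, Linh's direct stake in Pellion rises to 39% + 9% = 48%.
Linh's side now holds 48% of Pellion, not > 50%, so Linh still does not control Pellion.
After the transaction, neither Linh nor any entity Linh controls holds a voting interest in Oakfield, so Linh still does not control it.
No new person acquires control, so the clause is not triggered.

No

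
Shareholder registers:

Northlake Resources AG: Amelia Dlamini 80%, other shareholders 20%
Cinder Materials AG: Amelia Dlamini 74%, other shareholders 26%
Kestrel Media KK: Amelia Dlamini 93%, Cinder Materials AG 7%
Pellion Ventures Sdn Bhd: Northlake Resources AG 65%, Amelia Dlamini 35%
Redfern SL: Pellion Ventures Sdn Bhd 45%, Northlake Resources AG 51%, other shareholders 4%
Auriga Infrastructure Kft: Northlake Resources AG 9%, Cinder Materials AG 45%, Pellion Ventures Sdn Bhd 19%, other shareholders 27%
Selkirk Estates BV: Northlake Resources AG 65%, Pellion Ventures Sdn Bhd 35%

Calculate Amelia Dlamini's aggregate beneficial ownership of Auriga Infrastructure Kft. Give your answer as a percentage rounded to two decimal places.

Amelia reaches Auriga along 4 paths.
Via Northlake: 80% × 9% = 7.2%.
Via Cinder: 74% × 45% = 33.3%.
Via Northlake → Pellion: 80% × 65% × 19% = 9.88%.
Via Pellion: 35% × 19% = 6.65%.
Total: 7.2% + 33.3% + 9.88% + 6.65% = 57.03%.

57.03%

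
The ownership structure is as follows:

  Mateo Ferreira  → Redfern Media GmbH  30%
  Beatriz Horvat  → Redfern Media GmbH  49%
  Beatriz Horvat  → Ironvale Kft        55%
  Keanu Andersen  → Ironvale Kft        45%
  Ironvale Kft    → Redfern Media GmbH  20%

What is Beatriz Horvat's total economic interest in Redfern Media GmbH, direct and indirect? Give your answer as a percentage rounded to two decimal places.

Beatriz reaches Redfern along 2 paths.
Via Ironvale: 55% × 20% = 11%.
Direct stake: 49% = 49%.
Total: 11% + 49% = 60%.
Rounded: 60.00%.

60.00%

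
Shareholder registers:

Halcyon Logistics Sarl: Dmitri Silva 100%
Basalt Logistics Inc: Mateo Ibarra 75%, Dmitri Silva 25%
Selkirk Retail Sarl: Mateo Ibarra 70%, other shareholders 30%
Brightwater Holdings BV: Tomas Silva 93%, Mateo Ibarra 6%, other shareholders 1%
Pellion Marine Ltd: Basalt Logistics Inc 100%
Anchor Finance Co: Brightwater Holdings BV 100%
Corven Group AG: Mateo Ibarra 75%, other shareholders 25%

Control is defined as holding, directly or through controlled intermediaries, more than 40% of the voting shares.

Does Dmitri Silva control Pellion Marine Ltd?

Dmitri holds 100% of Halcyon, so Dmitri controls Halcyon.
Neither Dmitri nor any entity Dmitri controls holds any voting interest in Pellion.
So Dmitri does not control Pellion.

No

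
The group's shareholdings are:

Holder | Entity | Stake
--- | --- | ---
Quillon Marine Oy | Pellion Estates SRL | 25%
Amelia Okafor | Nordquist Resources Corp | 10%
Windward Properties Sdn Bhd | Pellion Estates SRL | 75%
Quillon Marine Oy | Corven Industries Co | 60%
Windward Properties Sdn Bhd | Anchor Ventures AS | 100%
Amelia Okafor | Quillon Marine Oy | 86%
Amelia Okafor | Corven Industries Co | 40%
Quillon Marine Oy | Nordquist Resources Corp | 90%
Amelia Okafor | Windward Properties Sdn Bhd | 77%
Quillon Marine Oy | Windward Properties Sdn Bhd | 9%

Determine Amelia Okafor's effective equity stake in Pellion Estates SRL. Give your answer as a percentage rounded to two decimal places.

Amelia reaches Pellion along 3 paths.
Via Quillon: 86% × 25% = 21.5%.
Via Windward: 77% × 75% = 57.75%.
Via Quillon → Windward: 86% × 9% × 75% = 5.805%.
Total: 21.5% + 57.75% + 5.805% = 85.055%.
Rounded: 85.06%.

85.06%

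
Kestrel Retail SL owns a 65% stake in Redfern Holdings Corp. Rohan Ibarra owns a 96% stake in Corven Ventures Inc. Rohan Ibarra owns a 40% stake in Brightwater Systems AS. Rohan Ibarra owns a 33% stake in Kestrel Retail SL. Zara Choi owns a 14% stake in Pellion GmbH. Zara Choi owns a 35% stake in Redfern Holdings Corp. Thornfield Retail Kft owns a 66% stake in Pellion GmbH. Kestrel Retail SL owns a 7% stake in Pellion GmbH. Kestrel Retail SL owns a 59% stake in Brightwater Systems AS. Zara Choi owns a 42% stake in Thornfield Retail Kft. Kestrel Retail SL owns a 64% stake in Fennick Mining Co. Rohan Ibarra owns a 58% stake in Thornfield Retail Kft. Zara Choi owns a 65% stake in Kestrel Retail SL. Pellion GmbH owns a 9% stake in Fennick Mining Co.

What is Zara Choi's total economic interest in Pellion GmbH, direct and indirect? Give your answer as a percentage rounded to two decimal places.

Zara reaches Pellion along 3 paths.
Direct stake: 14% = 14%.
Via Thornfield: 42% × 66% = 27.72%.
Via Kestrel: 65% × 7% = 4.55%.
Total: 14% + 27.72% + 4.55% = 46.27%.

46.27%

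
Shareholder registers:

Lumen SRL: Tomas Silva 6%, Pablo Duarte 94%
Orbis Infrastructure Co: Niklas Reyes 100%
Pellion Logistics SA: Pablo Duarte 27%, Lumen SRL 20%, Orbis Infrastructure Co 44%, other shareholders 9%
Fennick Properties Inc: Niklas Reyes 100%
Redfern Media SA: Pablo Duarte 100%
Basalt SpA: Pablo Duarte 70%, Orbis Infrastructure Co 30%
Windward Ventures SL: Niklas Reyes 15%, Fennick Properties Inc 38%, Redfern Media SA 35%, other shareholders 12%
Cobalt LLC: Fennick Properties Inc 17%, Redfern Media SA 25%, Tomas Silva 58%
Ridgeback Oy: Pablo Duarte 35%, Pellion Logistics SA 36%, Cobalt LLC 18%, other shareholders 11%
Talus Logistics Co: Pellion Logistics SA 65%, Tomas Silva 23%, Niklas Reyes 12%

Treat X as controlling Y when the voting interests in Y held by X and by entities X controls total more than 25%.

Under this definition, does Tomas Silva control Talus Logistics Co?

Tomas holds 58% of Cobalt, so Tomas controls Cobalt.
In Talus, Tomas's side holds only 23%, not > 25%.
So Tomas does not control Talus.

No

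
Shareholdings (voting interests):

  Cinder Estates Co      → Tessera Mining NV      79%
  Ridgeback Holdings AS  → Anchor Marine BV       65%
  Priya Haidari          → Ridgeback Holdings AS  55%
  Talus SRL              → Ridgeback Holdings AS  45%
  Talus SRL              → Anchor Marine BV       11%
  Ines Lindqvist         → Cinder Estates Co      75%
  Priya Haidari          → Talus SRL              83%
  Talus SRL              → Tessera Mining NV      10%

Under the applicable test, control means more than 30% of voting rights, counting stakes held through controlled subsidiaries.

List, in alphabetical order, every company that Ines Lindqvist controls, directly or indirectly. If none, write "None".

Ines holds 75% of Cinder, so Ines controls Cinder.
Cinder holds 79% of Tessera, so Ines controls Tessera.
No other company's threshold is met.

Cinder Estates Co, Tessera Mining NV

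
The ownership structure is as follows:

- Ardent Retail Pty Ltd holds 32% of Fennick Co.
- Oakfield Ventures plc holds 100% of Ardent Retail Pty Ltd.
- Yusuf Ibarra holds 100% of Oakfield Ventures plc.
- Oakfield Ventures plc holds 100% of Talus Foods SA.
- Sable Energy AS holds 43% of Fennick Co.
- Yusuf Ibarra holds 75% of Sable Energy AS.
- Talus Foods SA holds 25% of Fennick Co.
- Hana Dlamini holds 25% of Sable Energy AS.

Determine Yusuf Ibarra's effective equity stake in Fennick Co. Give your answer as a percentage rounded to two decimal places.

Yusuf reaches Fennick along 3 paths.
Via Oakfield → Talus: 100% × 100% × 25% = 25%.
Via Oakfield → Ardent: 100% × 100% × 32% = 32%.
Via Sable: 75% × 43% = 32.25%.
Total: 25% + 32% + 32.25% = 89.25%.

89.25%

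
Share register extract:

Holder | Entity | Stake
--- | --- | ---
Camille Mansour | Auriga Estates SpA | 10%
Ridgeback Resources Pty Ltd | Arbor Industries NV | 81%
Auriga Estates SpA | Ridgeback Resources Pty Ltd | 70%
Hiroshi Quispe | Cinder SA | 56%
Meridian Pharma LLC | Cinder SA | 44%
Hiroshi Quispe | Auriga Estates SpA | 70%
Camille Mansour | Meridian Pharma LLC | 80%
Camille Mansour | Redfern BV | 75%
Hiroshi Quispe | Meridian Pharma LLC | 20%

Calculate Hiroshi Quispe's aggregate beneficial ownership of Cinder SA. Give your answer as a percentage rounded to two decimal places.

Hiroshi reaches Cinder along 2 paths.
Via Meridian: 20% × 44% = 8.8%.
Direct stake: 56% = 56%.
Total: 8.8% + 56% = 64.8%.
Rounded: 64.80%.

64.80%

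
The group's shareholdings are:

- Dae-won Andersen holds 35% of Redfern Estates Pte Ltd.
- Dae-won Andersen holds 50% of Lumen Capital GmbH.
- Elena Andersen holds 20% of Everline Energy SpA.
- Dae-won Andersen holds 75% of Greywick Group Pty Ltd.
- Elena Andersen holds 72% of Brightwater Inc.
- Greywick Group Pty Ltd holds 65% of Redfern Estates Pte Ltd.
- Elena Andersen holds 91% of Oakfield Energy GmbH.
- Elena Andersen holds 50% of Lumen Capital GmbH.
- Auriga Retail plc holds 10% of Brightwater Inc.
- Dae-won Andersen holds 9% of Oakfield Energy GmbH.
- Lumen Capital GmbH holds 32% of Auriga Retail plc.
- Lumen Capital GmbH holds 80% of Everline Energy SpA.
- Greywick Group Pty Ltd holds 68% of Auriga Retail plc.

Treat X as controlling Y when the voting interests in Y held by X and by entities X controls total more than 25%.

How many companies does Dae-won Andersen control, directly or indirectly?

Dae-won holds 50% of Lumen, so Dae-won controls Lumen.
Lumen holds 80% of Everline, so Dae-won controls Everline.
Dae-won holds 75% of Greywick, so Dae-won controls Greywick.
Lumen and Greywick together hold 32% + 68% = 100% of Auriga, so Dae-won controls Auriga.
Dae-won and Greywick together hold 35% + 65% = 100% of Redfern, so Dae-won controls Redfern.
No other company's threshold is met.
Dae-won controls 5 companies.

5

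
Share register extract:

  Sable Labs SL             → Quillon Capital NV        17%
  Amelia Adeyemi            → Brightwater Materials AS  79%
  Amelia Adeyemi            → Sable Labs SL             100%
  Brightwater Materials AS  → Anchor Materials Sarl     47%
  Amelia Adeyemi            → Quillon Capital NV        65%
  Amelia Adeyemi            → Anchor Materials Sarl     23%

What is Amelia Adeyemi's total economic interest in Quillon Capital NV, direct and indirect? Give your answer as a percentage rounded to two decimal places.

Amelia reaches Quillon along 2 paths.
Direct stake: 65% = 65%.
Via Sable: 100% × 17% = 17%.
Total: 65% + 17% = 82%.
Rounded: 82.00%.

82.00%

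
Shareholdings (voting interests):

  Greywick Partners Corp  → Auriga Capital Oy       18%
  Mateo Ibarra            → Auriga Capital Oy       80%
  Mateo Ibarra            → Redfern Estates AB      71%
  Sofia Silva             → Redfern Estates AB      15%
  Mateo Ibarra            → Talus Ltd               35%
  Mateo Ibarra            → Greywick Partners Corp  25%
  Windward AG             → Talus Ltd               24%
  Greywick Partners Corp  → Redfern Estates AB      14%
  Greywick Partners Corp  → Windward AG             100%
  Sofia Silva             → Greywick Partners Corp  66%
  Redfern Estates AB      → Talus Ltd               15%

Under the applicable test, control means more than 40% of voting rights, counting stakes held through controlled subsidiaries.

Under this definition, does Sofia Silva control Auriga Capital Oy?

No

Sofia holds 66% of Greywick, so Sofia controls Greywick.
Greywick holds 100% of Windward, so Sofia controls Windward.
In Auriga, Sofia's side holds only 18%, not > 40%.
So Sofia does not control Auriga.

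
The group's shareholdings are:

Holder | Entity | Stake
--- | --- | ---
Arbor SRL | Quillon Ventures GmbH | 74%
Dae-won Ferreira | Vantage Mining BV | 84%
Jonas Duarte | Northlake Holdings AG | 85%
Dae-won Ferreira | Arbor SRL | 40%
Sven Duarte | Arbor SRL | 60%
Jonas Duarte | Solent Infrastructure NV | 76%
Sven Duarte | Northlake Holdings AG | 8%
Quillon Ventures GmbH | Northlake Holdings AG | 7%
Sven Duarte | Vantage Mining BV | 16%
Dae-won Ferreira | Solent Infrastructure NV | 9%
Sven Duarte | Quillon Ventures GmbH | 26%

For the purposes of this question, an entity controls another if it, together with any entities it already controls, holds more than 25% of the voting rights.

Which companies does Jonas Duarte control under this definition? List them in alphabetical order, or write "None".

Northlake Holdings AG, Solent Infrastructure NV

Jonas holds 85% of Northlake, so Jonas controls Northlake.
Jonas holds 76% of Solent, so Jonas controls Solent.
No other company's threshold is met.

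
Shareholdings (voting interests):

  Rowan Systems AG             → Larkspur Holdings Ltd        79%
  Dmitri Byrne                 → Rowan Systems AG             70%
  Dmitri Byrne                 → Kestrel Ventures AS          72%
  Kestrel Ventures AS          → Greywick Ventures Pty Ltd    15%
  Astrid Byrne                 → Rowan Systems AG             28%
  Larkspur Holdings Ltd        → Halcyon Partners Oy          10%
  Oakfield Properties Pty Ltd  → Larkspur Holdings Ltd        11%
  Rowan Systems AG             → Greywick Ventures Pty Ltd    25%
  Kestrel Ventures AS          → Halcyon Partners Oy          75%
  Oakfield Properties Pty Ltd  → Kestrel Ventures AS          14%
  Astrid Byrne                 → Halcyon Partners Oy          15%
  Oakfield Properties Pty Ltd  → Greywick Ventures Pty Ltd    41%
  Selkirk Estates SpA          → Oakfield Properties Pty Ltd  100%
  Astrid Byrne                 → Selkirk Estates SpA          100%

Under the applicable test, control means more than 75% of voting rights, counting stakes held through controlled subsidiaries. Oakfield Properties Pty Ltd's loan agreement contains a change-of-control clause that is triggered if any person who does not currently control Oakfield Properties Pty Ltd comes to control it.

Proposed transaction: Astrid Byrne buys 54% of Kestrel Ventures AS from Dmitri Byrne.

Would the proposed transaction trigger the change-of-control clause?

No

The purchase adds only to Astrid's holdings (Dmitri's stake shrinks), so Astrid is the only person who could newly come to control Oakfield.
Astrid holds 100% of Selkirk, so Astrid controls Selkirk.
Selkirk holds 100% of Oakfield, so Astrid controls Oakfield.
So Astrid already controls Oakfield before the transaction.
After the purchase, Astrid holds 54% of Kestrel directly, and Dmitri's stake falls to 18%.
Astrid controlled Oakfield already, so this is not a new person acquiring control; every other person's position is unchanged or reduced.
No new person acquires control, so the clause is not triggered.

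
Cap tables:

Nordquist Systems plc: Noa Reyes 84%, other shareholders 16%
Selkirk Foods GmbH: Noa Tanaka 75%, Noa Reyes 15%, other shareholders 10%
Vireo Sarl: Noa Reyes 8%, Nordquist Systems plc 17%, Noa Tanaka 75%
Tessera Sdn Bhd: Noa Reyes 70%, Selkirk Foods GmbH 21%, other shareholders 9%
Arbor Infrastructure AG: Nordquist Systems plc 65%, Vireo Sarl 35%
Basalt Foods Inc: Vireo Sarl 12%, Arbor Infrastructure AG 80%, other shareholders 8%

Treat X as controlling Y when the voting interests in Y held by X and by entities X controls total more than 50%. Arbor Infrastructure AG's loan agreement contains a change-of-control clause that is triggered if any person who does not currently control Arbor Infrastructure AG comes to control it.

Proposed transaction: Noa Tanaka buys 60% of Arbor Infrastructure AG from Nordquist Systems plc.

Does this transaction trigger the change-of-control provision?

Yes

The purchase adds only to Noa Tanaka's holdings (Nordquist's stake shrinks), so Noa Tanaka is the only person who could newly come to control Arbor.
Noa Tanaka holds 75% of Selkirk, so Noa Tanaka controls Selkirk.
Noa Tanaka holds 75% of Vireo, so Noa Tanaka controls Vireo.
In Arbor, Noa Tanaka's side holds only 35%, not > 50%.
So before the transaction, Noa Tanaka does not control Arbor.
After the purchase, Noa Tanaka holds 60% of Arbor directly, and Nordquist's stake falls to 5%.
Vireo and Noa Tanaka together hold 35% + 60% = 95% of Arbor, so Noa Tanaka controls Arbor.
Noa Tanaka did not control Arbor before and does after, so the clause is triggered.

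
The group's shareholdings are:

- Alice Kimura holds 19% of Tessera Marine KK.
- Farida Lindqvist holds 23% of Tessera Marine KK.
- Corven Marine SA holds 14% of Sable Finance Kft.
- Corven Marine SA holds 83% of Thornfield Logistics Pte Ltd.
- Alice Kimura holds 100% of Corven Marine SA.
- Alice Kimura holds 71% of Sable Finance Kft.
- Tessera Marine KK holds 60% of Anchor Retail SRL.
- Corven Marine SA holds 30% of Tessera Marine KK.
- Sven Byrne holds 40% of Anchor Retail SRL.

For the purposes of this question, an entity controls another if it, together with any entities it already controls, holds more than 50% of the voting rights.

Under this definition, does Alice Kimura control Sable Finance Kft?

Yes

Alice holds 100% of Corven, so Alice controls Corven.
Corven and Alice together hold 14% + 71% = 85% of Sable, so Alice controls Sable.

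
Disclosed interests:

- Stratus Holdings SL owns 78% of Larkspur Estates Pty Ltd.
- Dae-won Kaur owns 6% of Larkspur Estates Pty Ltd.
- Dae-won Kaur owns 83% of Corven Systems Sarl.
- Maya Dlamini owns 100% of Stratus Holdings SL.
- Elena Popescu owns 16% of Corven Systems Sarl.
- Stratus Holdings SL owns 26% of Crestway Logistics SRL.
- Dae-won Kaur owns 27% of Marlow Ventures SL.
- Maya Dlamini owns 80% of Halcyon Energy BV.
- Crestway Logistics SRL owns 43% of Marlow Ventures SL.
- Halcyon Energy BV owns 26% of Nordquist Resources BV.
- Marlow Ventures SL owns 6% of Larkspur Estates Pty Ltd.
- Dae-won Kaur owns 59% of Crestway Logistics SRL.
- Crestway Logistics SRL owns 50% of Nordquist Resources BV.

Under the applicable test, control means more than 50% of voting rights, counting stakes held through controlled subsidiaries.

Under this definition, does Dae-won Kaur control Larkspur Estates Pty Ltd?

No

Dae-won holds 59% of Crestway, so Dae-won controls Crestway.
Dae-won holds 83% of Corven, so Dae-won controls Corven.
Crestway and Dae-won together hold 43% + 27% = 70% of Marlow, so Dae-won controls Marlow.
In Larkspur, Dae-won's side holds only 6% + 6% = 12%, not > 50%.
So Dae-won does not control Larkspur.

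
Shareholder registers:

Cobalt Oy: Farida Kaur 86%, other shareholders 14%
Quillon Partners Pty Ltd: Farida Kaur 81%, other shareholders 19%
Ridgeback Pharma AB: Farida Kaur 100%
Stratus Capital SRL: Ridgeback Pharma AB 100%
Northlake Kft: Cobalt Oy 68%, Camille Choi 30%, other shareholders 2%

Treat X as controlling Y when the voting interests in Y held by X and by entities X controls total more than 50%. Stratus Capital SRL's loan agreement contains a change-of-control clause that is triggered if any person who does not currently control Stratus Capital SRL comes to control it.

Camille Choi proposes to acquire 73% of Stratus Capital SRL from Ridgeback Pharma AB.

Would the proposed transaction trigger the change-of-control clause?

Yes

The purchase adds only to Camille's holdings (Ridgeback's stake shrinks), so Camille is the only person who could newly come to control Stratus.
Camille's largest direct stake is 30% in Northlake, which does not meet the threshold, so Camille controls no company.
Neither Camille nor any entity Camille controls holds any voting interest in Stratus.
So before the transaction, Camille does not control Stratus.
After the purchase, Camille holds 73% of Stratus directly, and Ridgeback's stake falls to 27%.
Camille holds 73% of Stratus, so Camille controls Stratus.
Camille did not control Stratus before and does after, so the clause is triggered.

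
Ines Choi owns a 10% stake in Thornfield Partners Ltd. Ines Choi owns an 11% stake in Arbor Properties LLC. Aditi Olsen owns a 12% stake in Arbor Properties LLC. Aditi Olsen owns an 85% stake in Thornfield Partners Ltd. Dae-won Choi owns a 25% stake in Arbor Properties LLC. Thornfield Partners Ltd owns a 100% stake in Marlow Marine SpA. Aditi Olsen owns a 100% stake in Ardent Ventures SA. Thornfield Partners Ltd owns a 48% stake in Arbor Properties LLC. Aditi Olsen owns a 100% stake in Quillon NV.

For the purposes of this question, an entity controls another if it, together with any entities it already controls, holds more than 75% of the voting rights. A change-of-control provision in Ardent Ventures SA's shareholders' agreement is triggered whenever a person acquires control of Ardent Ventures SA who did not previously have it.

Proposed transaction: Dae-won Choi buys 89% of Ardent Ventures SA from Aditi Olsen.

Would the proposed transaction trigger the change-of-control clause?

Yes

The purchase adds only to Dae-won's holdings (Aditi's stake shrinks), so Dae-won is the only person who could newly come to control Ardent.
Dae-won's largest direct stake is 25% in Arbor, which does not meet the threshold, so Dae-won controls no company.
Neither Dae-won nor any entity Dae-won controls holds any voting interest in Ardent.
So before the transaction, Dae-won does not control Ardent.
After the purchase, Dae-won holds 89% of Ardent directly, and Aditi's stake falls to 11%.
Dae-won holds 89% of Ardent, so Dae-won controls Ardent.
Dae-won did not control Ardent before and does after, so the clause is triggered.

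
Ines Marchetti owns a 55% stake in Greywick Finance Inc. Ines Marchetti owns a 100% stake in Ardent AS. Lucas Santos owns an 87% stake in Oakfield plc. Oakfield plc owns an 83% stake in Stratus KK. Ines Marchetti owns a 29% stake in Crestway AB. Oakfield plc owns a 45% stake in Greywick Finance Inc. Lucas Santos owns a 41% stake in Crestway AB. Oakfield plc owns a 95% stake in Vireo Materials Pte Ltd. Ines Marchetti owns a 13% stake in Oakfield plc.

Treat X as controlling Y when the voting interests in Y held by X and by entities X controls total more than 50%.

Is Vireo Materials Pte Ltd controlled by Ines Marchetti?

No

Ines holds 100% of Ardent, so Ines controls Ardent.
Ines holds 55% of Greywick, so Ines controls Greywick.
Neither Ines nor any entity Ines controls holds any voting interest in Vireo.
So Ines does not control Vireo.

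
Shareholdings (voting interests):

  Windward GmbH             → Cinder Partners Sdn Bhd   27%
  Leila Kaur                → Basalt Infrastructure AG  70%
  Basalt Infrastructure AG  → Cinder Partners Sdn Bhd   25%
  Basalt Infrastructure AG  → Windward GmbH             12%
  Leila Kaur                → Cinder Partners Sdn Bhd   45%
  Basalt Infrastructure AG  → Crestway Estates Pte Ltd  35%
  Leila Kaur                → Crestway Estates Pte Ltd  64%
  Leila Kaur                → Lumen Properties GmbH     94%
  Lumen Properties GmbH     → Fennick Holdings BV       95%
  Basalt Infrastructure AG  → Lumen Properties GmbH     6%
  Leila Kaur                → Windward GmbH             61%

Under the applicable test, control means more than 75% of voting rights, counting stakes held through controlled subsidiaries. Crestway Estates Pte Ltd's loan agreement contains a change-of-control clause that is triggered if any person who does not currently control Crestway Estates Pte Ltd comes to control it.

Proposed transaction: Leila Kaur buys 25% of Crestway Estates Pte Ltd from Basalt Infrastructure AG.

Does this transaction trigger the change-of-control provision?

Yes

The purchase adds only to Leila's holdings (Basalt's stake shrinks), so Leila is the only person who could newly come to control Crestway.
Leila holds 94% of Lumen, so Leila controls Lumen.
Lumen holds 95% of Fennick, so Leila controls Fennick.
In Crestway, Leila's side holds only 64%, not > 75%.
So before the transaction, Leila does not control Crestway.
After the purchase, Leila's direct stake in Crestway rises to 64% + 25% = 89%, and Basalt's stake falls to 10%.
Leila holds 89% of Crestway, so Leila controls Crestway.
Leila did not control Crestway before and does after, so the clause is triggered.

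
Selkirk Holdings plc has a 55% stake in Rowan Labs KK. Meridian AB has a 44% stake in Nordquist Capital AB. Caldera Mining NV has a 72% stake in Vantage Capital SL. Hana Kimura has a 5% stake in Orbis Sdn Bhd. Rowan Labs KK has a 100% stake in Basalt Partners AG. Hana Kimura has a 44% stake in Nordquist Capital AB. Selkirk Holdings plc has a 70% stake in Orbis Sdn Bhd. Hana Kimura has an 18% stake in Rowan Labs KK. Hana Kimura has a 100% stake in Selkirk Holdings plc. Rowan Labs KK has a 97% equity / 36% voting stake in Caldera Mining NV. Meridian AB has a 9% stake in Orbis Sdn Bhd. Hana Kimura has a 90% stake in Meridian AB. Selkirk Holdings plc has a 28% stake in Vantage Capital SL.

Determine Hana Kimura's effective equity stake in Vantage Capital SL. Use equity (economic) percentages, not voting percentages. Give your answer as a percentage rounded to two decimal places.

Hana reaches Vantage along 3 paths.
Via Selkirk: 100% × 28% = 28%.
Via Rowan → Caldera: 18% × 97% × 72% = 12.5712%.
Via Selkirk → Rowan → Caldera: 100% × 55% × 97% × 72% = 38.412%.
Total: 28% + 12.5712% + 38.412% = 78.9832%.
Rounded: 78.98%.

78.98%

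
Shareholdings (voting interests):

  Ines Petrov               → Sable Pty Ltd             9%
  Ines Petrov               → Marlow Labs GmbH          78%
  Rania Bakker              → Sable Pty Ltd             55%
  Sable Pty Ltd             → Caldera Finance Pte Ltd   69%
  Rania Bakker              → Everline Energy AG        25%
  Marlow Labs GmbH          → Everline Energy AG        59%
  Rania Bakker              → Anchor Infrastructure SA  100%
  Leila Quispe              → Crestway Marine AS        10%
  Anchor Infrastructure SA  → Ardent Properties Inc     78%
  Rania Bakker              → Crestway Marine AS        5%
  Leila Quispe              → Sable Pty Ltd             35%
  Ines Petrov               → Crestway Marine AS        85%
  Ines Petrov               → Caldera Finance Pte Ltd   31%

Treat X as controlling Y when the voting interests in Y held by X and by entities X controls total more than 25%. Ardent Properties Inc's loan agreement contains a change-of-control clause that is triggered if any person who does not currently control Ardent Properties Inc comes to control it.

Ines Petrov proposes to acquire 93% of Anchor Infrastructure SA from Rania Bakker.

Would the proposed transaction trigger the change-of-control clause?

The purchase adds only to Ines's holdings (Rania's stake shrinks), so Ines is the only person who could newly come to control Ardent.
Ines holds 85% of Crestway, so Ines controls Crestway.
Ines holds 31% of Caldera, so Ines controls Caldera.
Ines holds 78% of Marlow, so Ines controls Marlow.
Marlow holds 59% of Everline, so Ines controls Everline.
Neither Ines nor any entity Ines controls holds any voting interest in Ardent.
So before the transaction, Ines does not control Ardent.
After the purchase, Ines holds 93% of Anchor directly, and Rania's stake falls to 7%.
Ines holds 93% of Anchor, so Ines controls Anchor.
Anchor holds 78% of Ardent, so Ines controls Ardent.
Ines did not control Ardent before and does after, so the clause is triggered.

Yes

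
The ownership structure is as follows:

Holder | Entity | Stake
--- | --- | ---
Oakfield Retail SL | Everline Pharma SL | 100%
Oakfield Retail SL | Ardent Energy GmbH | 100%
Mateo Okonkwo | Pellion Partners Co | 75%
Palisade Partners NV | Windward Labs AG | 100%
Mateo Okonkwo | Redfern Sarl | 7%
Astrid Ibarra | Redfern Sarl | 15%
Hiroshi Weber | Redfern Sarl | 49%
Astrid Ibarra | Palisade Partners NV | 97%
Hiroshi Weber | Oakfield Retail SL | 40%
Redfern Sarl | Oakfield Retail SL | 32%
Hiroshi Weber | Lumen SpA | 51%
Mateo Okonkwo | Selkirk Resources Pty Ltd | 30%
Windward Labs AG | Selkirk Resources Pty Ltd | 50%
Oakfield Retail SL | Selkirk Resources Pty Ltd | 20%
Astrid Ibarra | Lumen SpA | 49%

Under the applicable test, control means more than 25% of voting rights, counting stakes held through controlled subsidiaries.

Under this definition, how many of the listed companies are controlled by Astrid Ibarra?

4

Astrid holds 97% of Palisade, so Astrid controls Palisade.
Astrid holds 49% of Lumen, so Astrid controls Lumen.
Palisade holds 100% of Windward, so Astrid controls Windward.
Windward holds 50% of Selkirk, so Astrid controls Selkirk.
No other company's threshold is met.
Astrid controls 4 companies.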